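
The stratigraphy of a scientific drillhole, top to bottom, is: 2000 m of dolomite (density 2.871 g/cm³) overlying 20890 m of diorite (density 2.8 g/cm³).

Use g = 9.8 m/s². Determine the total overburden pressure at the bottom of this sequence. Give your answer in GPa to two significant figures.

dolomite: 2871 kg/m³ × 9.8 m/s² × 2000 m = 5.627×10^7 Pa = 0.05627 GPa
diorite: 2800 kg/m³ × 9.8 m/s² × 20890 m = 5.732×10^8 Pa = 0.5732 GPa
Total = 0.05627 + 0.5732 = 0.62949 GPa

0.63 GPa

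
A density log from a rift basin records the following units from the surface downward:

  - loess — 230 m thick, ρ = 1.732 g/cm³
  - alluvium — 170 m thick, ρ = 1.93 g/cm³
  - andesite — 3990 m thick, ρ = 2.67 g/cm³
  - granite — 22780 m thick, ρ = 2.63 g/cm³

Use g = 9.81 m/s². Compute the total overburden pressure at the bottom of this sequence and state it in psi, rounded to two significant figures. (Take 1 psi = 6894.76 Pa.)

loess: 1732 kg/m³ × 9.81 m/s² × 230 m = 3.908×10^6 Pa = 566.8 psi
alluvium: 1930 kg/m³ × 9.81 m/s² × 170 m = 3.219×10^6 Pa = 466.8 psi
andesite: 2670 kg/m³ × 9.81 m/s² × 3990 m = 1.045×10^8 Pa = 15158 psi
granite: 2630 kg/m³ × 9.81 m/s² × 22780 m = 5.877×10^8 Pa = 85243 psi
Total = 566.8 + 466.8 + 15158 + 85243 = 1.0143×10^5 psi

100000 psi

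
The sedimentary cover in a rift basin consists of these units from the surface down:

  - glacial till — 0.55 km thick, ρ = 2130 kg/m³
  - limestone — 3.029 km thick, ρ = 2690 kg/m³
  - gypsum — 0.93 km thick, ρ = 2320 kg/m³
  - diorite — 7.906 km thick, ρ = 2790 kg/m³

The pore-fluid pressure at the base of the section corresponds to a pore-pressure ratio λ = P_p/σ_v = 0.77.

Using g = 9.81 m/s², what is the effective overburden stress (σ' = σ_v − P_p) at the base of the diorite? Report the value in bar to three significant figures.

Overburden (lithostatic) stress σ_v:
glacial till: 2130 kg/m³ × 9.81 m/s² × 550 m = 1.149×10^7 Pa = 11.49 MPa
limestone: 2690 kg/m³ × 9.81 m/s² × 3029 m = 7.993×10^7 Pa = 79.93 MPa
gypsum: 2320 kg/m³ × 9.81 m/s² × 930 m = 2.117×10^7 Pa = 21.17 MPa
diorite: 2790 kg/m³ × 9.81 m/s² × 7906 m = 2.164×10^8 Pa = 216.4 MPa
Total = 11.49 + 79.93 + 21.17 + 216.4 = 328.98 MPa
Pore pressure P_p = λ·σ_v = 0.77 × 329.0 MPa = 253.3 MPa
Effective stress σ' = σ_v − P_p = 329.0 − 253.3 = 75.665 MPa = 756.65 bar

757 bar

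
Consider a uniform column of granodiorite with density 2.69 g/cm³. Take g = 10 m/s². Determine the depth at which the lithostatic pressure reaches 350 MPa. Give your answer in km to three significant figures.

h = P/(ρg) = 350 MPa / (2690 kg/m³ × 10 m/s²) = 3.500×10^8 Pa / 26900 Pa/m = 13011 m
= 13.011 km

13.0 km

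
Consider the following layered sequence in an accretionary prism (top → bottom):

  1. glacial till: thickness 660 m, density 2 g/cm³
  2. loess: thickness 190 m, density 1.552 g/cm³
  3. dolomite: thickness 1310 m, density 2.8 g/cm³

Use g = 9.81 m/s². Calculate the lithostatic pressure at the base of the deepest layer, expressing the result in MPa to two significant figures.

52 MPa

glacial till: 2000 kg/m³ × 9.81 m/s² × 660 m = 1.295×10^7 Pa = 12.95 MPa
loess: 1552 kg/m³ × 9.81 m/s² × 190 m = 2.893×10^6 Pa = 2.893 MPa
dolomite: 2800 kg/m³ × 9.81 m/s² × 1310 m = 3.598×10^7 Pa = 35.98 MPa
Total = 12.95 + 2.893 + 35.98 = 51.825 MPa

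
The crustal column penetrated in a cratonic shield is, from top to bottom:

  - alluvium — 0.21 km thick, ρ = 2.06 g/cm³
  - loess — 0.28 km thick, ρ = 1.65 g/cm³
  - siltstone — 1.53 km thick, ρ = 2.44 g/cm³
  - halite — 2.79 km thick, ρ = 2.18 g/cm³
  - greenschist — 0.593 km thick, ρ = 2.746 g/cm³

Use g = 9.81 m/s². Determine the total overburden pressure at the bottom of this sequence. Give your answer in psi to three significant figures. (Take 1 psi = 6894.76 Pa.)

17600 psi

alluvium: 2060 kg/m³ × 9.81 m/s² × 210 m = 4.244×10^6 Pa = 615.5 psi
loess: 1650 kg/m³ × 9.81 m/s² × 280 m = 4.532×10^6 Pa = 657.3 psi
siltstone: 2440 kg/m³ × 9.81 m/s² × 1530 m = 3.662×10^7 Pa = 5312 psi
halite: 2180 kg/m³ × 9.81 m/s² × 2790 m = 5.967×10^7 Pa = 8654 psi
greenschist: 2746 kg/m³ × 9.81 m/s² × 593 m = 1.597×10^7 Pa = 2317 psi
Total = 615.5 + 657.3 + 5312 + 8654 + 2317 = 17555 psi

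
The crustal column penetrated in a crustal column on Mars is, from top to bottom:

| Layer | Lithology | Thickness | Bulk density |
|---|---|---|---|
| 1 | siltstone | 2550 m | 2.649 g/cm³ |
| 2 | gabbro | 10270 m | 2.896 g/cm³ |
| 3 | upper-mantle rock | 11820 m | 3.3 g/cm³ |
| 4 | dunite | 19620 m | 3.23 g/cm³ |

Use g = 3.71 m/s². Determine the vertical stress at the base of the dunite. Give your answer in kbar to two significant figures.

5.2 kbar

siltstone: 2649 kg/m³ × 3.71 m/s² × 2550 m = 2.506×10^7 Pa = 0.2506 kbar
gabbro: 2896 kg/m³ × 3.71 m/s² × 10270 m = 1.103×10^8 Pa = 1.103 kbar
upper-mantle rock: 3300 kg/m³ × 3.71 m/s² × 11820 m = 1.447×10^8 Pa = 1.447 kbar
dunite: 3230 kg/m³ × 3.71 m/s² × 19620 m = 2.351×10^8 Pa = 2.351 kbar
Total = 0.2506 + 1.103 + 1.447 + 2.351 = 5.1523 kbar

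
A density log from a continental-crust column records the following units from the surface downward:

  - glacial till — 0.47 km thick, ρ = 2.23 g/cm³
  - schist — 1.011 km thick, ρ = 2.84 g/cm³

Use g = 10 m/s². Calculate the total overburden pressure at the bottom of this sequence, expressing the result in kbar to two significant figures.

0.39 kbar

glacial till: 2230 kg/m³ × 10 m/s² × 470 m = 1.048×10^7 Pa = 0.1048 kbar
schist: 2840 kg/m³ × 10 m/s² × 1011 m = 2.871×10^7 Pa = 0.2871 kbar
Total = 0.1048 + 0.2871 = 0.39193 kbar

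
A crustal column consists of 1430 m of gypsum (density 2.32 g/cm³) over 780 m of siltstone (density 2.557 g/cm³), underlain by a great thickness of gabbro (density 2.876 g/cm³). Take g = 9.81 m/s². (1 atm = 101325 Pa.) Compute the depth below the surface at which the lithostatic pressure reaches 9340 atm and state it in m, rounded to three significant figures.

33900 m

Pressure at base of upper layers: 2320×9.81×1430 + 2557×9.81×780 = 5.211×10^7 Pa = 514.3 atm
Remaining pressure to be supplied by gabbro: 9.464×10^8 − 5.211×10^7 = 8.943×10^8 Pa
Additional depth in gabbro = 8.943×10^8 Pa / (2876 kg/m³ × 9.81 m/s²) = 31696 m
Total depth = 2210 m + 31696 m = 33906 m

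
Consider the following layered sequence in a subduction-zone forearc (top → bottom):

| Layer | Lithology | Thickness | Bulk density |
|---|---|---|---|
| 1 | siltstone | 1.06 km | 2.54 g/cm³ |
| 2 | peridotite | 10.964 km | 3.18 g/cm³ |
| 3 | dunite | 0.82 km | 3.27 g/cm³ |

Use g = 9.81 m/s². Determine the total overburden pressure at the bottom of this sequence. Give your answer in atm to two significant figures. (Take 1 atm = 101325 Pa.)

siltstone: 2540 kg/m³ × 9.81 m/s² × 1060 m = 2.641×10^7 Pa = 260.7 atm
peridotite: 3180 kg/m³ × 9.81 m/s² × 10964 m = 3.420×10^8 Pa = 3376 atm
dunite: 3270 kg/m³ × 9.81 m/s² × 820 m = 2.630×10^7 Pa = 259.6 atm
Total = 260.7 + 3376 + 259.6 = 3895.9 atm

3900 atm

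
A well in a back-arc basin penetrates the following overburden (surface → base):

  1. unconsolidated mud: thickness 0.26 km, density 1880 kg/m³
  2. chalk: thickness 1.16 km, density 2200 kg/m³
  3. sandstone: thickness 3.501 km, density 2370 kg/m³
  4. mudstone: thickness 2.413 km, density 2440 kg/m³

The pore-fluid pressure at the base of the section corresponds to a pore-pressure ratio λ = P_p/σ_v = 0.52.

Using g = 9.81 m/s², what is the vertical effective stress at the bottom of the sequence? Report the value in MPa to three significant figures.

Overburden (lithostatic) stress σ_v:
unconsolidated mud: 1880 kg/m³ × 9.81 m/s² × 260 m = 4.795×10^6 Pa = 4.795 MPa
chalk: 2200 kg/m³ × 9.81 m/s² × 1160 m = 2.504×10^7 Pa = 25.04 MPa
sandstone: 2370 kg/m³ × 9.81 m/s² × 3501 m = 8.140×10^7 Pa = 81.40 MPa
mudstone: 2440 kg/m³ × 9.81 m/s² × 2413 m = 5.776×10^7 Pa = 57.76 MPa
Total = 4.795 + 25.04 + 81.40 + 57.76 = 168.99 MPa
Pore pressure P_p = λ·σ_v = 0.52 × 169.0 MPa = 87.87 MPa
Effective stress σ' = σ_v − P_p = 169.0 − 87.87 = 81.113 MPa

81.1 MPa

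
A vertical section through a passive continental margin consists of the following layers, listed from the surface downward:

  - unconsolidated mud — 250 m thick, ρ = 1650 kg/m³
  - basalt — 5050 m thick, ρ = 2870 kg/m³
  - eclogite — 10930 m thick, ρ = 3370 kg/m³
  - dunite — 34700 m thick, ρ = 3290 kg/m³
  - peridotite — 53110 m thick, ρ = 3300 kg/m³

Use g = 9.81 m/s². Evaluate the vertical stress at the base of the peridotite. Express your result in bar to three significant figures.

33500 bar

unconsolidated mud: 1650 kg/m³ × 9.81 m/s² × 250 m = 4.047×10^6 Pa = 40.47 bar
basalt: 2870 kg/m³ × 9.81 m/s² × 5050 m = 1.422×10^8 Pa = 1422 bar
eclogite: 3370 kg/m³ × 9.81 m/s² × 10930 m = 3.613×10^8 Pa = 3613 bar
dunite: 3290 kg/m³ × 9.81 m/s² × 34700 m = 1.120×10^9 Pa = 11199 bar
peridotite: 3300 kg/m³ × 9.81 m/s² × 53110 m = 1.719×10^9 Pa = 17193 bar
Total = 40.47 + 1422 + 3613 + 11199 + 17193 = 33468 bar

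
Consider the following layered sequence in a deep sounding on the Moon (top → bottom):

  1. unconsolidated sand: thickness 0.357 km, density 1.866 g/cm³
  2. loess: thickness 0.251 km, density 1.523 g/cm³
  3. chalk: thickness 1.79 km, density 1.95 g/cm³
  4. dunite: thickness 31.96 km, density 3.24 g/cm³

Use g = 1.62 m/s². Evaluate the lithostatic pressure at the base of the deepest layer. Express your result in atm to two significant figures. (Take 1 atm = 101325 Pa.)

unconsolidated sand: 1866 kg/m³ × 1.62 m/s² × 357 m = 1.079×10^6 Pa = 10.65 atm
loess: 1523 kg/m³ × 1.62 m/s² × 251 m = 6.193×10^5 Pa = 6.112 atm
chalk: 1950 kg/m³ × 1.62 m/s² × 1790 m = 5.655×10^6 Pa = 55.81 atm
dunite: 3240 kg/m³ × 1.62 m/s² × 31960 m = 1.678×10^8 Pa = 1656 atm
Total = 10.65 + 6.112 + 55.81 + 1656 = 1728.1 atm

1700 atm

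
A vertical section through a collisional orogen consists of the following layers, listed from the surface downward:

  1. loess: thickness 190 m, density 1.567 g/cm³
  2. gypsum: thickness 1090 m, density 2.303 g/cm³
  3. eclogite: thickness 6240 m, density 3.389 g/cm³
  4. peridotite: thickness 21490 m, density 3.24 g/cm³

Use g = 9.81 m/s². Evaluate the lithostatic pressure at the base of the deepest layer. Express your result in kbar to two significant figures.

loess: 1567 kg/m³ × 9.81 m/s² × 190 m = 2.921×10^6 Pa = 0.02921 kbar
gypsum: 2303 kg/m³ × 9.81 m/s² × 1090 m = 2.463×10^7 Pa = 0.2463 kbar
eclogite: 3389 kg/m³ × 9.81 m/s² × 6240 m = 2.075×10^8 Pa = 2.075 kbar
peridotite: 3240 kg/m³ × 9.81 m/s² × 21490 m = 6.830×10^8 Pa = 6.830 kbar
Total = 0.02921 + 0.2463 + 2.075 + 6.830 = 9.1805 kbar

9.2 kbar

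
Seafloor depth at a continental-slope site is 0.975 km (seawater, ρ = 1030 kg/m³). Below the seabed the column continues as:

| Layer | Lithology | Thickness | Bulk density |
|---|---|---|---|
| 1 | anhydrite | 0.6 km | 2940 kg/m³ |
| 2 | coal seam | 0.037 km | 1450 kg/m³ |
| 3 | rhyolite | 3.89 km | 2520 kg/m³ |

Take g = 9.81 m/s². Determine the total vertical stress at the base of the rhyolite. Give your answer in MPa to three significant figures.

seawater: 1030 kg/m³ × 9.81 m/s² × 975 m = 9.852×10^6 Pa = 9.852 MPa
anhydrite: 2940 kg/m³ × 9.81 m/s² × 600 m = 1.730×10^7 Pa = 17.30 MPa
coal seam: 1450 kg/m³ × 9.81 m/s² × 37 m = 5.263×10^5 Pa = 0.5263 MPa
rhyolite: 2520 kg/m³ × 9.81 m/s² × 3890 m = 9.617×10^7 Pa = 96.17 MPa
Total = 9.852 + 17.30 + 0.5263 + 96.17 = 123.85 MPa

124 MPa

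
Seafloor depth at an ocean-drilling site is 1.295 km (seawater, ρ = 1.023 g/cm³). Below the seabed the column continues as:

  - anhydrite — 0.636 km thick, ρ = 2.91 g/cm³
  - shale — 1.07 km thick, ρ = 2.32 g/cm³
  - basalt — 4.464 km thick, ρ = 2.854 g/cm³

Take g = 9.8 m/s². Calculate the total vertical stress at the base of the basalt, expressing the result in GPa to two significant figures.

0.18 GPa

seawater: 1023 kg/m³ × 9.8 m/s² × 1295 m = 1.298×10^7 Pa = 0.01298 GPa
anhydrite: 2910 kg/m³ × 9.8 m/s² × 636 m = 1.814×10^7 Pa = 0.01814 GPa
shale: 2320 kg/m³ × 9.8 m/s² × 1070 m = 2.433×10^7 Pa = 0.02433 GPa
basalt: 2854 kg/m³ × 9.8 m/s² × 4464 m = 1.249×10^8 Pa = 0.1249 GPa
Total = 0.01298 + 0.01814 + 0.02433 + 0.1249 = 0.18030 GPa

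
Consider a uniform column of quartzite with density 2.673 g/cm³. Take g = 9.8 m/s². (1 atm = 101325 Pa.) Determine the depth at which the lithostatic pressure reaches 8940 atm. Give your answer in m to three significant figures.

h = P/(ρg) = 8940 atm / (2673 kg/m³ × 9.8 m/s²) = 9.058×10^8 Pa / 26195 Pa/m = 34580 m

34600 m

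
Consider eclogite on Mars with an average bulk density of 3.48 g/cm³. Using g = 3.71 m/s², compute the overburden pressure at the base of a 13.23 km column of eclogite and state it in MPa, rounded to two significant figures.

eclogite: 3480 kg/m³ × 3.71 m/s² × 13230 m = 1.708×10^8 Pa = 170.8 MPa

170 MPa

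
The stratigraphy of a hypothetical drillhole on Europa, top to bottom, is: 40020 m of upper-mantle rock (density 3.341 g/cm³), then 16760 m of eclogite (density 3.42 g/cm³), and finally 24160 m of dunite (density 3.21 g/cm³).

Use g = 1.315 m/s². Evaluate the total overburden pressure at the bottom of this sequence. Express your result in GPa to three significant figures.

0.353 GPa

upper-mantle rock: 3341 kg/m³ × 1.315 m/s² × 40020 m = 1.758×10^8 Pa = 0.1758 GPa
eclogite: 3420 kg/m³ × 1.315 m/s² × 16760 m = 7.537×10^7 Pa = 0.07537 GPa
dunite: 3210 kg/m³ × 1.315 m/s² × 24160 m = 1.020×10^8 Pa = 0.1020 GPa
Total = 0.1758 + 0.07537 + 0.1020 = 0.35318 GPa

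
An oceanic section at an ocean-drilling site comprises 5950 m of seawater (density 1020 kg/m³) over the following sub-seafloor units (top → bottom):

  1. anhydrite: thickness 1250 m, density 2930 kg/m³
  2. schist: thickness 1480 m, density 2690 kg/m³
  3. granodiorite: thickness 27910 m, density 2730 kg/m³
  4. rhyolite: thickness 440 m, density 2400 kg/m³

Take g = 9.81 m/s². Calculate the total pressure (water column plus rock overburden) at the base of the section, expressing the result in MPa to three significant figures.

seawater: 1020 kg/m³ × 9.81 m/s² × 5950 m = 5.954×10^7 Pa = 59.54 MPa
anhydrite: 2930 kg/m³ × 9.81 m/s² × 1250 m = 3.593×10^7 Pa = 35.93 MPa
schist: 2690 kg/m³ × 9.81 m/s² × 1480 m = 3.906×10^7 Pa = 39.06 MPa
granodiorite: 2730 kg/m³ × 9.81 m/s² × 27910 m = 7.475×10^8 Pa = 747.5 MPa
rhyolite: 2400 kg/m³ × 9.81 m/s² × 440 m = 1.036×10^7 Pa = 10.36 MPa
Total = 59.54 + 35.93 + 39.06 + 747.5 + 10.36 = 892.35 MPa

892 MPa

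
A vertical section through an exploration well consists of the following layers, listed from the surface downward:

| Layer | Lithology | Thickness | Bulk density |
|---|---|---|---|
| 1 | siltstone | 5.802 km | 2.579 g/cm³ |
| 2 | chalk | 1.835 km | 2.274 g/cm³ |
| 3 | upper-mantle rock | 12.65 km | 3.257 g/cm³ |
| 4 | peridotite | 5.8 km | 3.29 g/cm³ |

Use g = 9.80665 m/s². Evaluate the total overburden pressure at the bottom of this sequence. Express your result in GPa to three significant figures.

0.779 GPa

siltstone: 2579 kg/m³ × 9.80665 m/s² × 5802 m = 1.467×10^8 Pa = 0.1467 GPa
chalk: 2274 kg/m³ × 9.80665 m/s² × 1835 m = 4.092×10^7 Pa = 0.04092 GPa
upper-mantle rock: 3257 kg/m³ × 9.80665 m/s² × 12650 m = 4.040×10^8 Pa = 0.4040 GPa
peridotite: 3290 kg/m³ × 9.80665 m/s² × 5800 m = 1.871×10^8 Pa = 0.1871 GPa
Total = 0.1467 + 0.04092 + 0.4040 + 0.1871 = 0.77884 GPa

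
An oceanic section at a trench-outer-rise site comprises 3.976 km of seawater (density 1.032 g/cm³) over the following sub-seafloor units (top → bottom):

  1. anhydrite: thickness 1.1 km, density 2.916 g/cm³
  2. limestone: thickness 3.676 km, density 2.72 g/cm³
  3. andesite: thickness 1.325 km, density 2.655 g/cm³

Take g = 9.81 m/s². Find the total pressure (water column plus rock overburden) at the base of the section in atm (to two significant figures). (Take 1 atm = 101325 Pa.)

seawater: 1032 kg/m³ × 9.81 m/s² × 3976 m = 4.025×10^7 Pa = 397.3 atm
anhydrite: 2916 kg/m³ × 9.81 m/s² × 1100 m = 3.147×10^7 Pa = 310.6 atm
limestone: 2720 kg/m³ × 9.81 m/s² × 3676 m = 9.809×10^7 Pa = 968.0 atm
andesite: 2655 kg/m³ × 9.81 m/s² × 1325 m = 3.451×10^7 Pa = 340.6 atm
Total = 397.3 + 310.6 + 968.0 + 340.6 = 2016.5 atm

2000 atm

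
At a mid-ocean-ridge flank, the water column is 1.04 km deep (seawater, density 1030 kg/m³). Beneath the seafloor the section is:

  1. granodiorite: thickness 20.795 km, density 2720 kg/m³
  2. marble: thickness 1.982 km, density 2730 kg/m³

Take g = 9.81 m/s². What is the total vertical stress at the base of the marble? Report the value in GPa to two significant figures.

seawater: 1030 kg/m³ × 9.81 m/s² × 1040 m = 1.051×10^7 Pa = 0.01051 GPa
granodiorite: 2720 kg/m³ × 9.81 m/s² × 20795 m = 5.549×10^8 Pa = 0.5549 GPa
marble: 2730 kg/m³ × 9.81 m/s² × 1982 m = 5.308×10^7 Pa = 0.05308 GPa
Total = 0.01051 + 0.5549 + 0.05308 = 0.61847 GPa

0.62 GPa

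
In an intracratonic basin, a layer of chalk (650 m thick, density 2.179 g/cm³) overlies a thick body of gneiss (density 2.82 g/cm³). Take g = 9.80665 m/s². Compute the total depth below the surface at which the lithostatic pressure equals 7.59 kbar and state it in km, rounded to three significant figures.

27.6 km

Pressure at base of upper layers: 2179×9.80665×650 = 1.389×10^7 Pa = 0.1389 kbar
Remaining pressure to be supplied by gneiss: 7.590×10^8 − 1.389×10^7 = 7.451×10^8 Pa
Additional depth in gneiss = 7.451×10^8 Pa / (2820 kg/m³ × 9.80665 m/s²) = 26943 m
Total depth = 650 m + 26943 m = 27593 m
= 27.593 km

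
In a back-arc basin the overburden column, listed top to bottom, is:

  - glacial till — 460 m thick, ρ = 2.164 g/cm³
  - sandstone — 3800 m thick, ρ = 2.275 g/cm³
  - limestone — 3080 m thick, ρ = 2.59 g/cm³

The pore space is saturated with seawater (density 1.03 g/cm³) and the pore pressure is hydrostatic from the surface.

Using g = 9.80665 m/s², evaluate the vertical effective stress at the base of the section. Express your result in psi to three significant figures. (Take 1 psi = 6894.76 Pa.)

Overburden (lithostatic) stress σ_v:
glacial till: 2164 kg/m³ × 9.80665 m/s² × 460 m = 9.762×10^6 Pa = 9.762 MPa
sandstone: 2275 kg/m³ × 9.80665 m/s² × 3800 m = 8.478×10^7 Pa = 84.78 MPa
limestone: 2590 kg/m³ × 9.80665 m/s² × 3080 m = 7.823×10^7 Pa = 78.23 MPa
Total = 9.762 + 84.78 + 78.23 = 172.77 MPa
Pore pressure P_p = 1030 kg/m³ × 9.80665 m/s² × 7340 m = 7.414×10^7 Pa = 74.14 MPa
Effective stress σ' = σ_v − P_p = 172.8 − 74.14 = 98.630 MPa = 14305 psi

14300 psi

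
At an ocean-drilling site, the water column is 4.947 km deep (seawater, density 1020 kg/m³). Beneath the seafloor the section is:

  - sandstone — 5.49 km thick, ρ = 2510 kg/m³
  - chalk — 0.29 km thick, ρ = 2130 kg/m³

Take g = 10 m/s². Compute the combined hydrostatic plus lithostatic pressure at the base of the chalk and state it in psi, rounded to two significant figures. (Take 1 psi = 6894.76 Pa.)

seawater: 1020 kg/m³ × 10 m/s² × 4947 m = 5.046×10^7 Pa = 7319 psi
sandstone: 2510 kg/m³ × 10 m/s² × 5490 m = 1.378×10^8 Pa = 19986 psi
chalk: 2130 kg/m³ × 10 m/s² × 290 m = 6.177×10^6 Pa = 895.9 psi
Total = 7319 + 19986 + 895.9 = 28200 psi

28000 psi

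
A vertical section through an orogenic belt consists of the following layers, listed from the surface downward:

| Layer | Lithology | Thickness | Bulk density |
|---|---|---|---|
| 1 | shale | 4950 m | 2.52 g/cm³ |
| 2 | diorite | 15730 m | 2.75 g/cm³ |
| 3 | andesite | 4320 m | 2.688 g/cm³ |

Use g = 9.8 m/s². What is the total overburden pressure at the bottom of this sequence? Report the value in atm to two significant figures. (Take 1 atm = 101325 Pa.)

6500 atm

shale: 2520 kg/m³ × 9.8 m/s² × 4950 m = 1.222×10^8 Pa = 1206 atm
diorite: 2750 kg/m³ × 9.8 m/s² × 15730 m = 4.239×10^8 Pa = 4184 atm
andesite: 2688 kg/m³ × 9.8 m/s² × 4320 m = 1.138×10^8 Pa = 1123 atm
Total = 1206 + 4184 + 1123 = 6513.4 atm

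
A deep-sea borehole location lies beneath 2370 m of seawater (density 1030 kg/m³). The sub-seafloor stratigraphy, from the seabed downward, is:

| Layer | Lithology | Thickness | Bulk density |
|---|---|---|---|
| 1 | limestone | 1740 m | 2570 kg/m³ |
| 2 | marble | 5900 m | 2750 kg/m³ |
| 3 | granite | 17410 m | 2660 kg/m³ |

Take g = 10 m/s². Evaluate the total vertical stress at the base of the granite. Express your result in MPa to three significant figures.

694 MPa

seawater: 1030 kg/m³ × 10 m/s² × 2370 m = 2.441×10^7 Pa = 24.41 MPa
limestone: 2570 kg/m³ × 10 m/s² × 1740 m = 4.472×10^7 Pa = 44.72 MPa
marble: 2750 kg/m³ × 10 m/s² × 5900 m = 1.623×10^8 Pa = 162.2 MPa
granite: 2660 kg/m³ × 10 m/s² × 17410 m = 4.631×10^8 Pa = 463.1 MPa
Total = 24.41 + 44.72 + 162.2 + 463.1 = 694.49 MPa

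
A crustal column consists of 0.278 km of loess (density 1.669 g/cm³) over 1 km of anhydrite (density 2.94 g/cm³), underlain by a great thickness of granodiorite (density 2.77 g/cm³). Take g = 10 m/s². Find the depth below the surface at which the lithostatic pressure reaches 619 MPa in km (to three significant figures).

22.4 km

Pressure at base of upper layers: 1669×10×278 + 2940×10×1000 = 3.404×10^7 Pa = 34.04 MPa
Remaining pressure to be supplied by granodiorite: 6.190×10^8 − 3.404×10^7 = 5.850×10^8 Pa
Additional depth in granodiorite = 5.850×10^8 Pa / (2770 kg/m³ × 10 m/s²) = 21118 m
Total depth = 1278 m + 21118 m = 22396 m
= 22.396 km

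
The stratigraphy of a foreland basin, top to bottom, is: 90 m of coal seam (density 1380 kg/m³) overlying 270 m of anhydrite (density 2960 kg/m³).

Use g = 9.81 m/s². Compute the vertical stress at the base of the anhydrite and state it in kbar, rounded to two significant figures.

0.091 kbar

coal seam: 1380 kg/m³ × 9.81 m/s² × 90 m = 1.218×10^6 Pa = 0.01218 kbar
anhydrite: 2960 kg/m³ × 9.81 m/s² × 270 m = 7.840×10^6 Pa = 0.07840 kbar
Total = 0.01218 + 0.07840 = 0.090586 kbar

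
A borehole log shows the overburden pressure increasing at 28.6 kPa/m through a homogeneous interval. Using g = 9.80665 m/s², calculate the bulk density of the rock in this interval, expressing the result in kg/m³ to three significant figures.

ρ = (dP/dz)/g = 28.6 kPa/m / 9.80665 m/s² = 28600 Pa/m / 9.80665 m/s² = 2916.4 kg/m³

2920 kg/m³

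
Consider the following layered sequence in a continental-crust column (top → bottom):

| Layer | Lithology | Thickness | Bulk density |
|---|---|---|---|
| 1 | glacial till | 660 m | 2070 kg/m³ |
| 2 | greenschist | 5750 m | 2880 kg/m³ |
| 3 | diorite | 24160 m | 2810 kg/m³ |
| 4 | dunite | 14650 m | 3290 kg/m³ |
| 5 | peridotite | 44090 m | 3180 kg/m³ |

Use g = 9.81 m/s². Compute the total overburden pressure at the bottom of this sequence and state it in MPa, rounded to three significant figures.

2690 MPa

glacial till: 2070 kg/m³ × 9.81 m/s² × 660 m = 1.340×10^7 Pa = 13.40 MPa
greenschist: 2880 kg/m³ × 9.81 m/s² × 5750 m = 1.625×10^8 Pa = 162.5 MPa
diorite: 2810 kg/m³ × 9.81 m/s² × 24160 m = 6.660×10^8 Pa = 666.0 MPa
dunite: 3290 kg/m³ × 9.81 m/s² × 14650 m = 4.728×10^8 Pa = 472.8 MPa
peridotite: 3180 kg/m³ × 9.81 m/s² × 44090 m = 1.375×10^9 Pa = 1375 MPa
Total = 13.40 + 162.5 + 666.0 + 472.8 + 1375 = 2690.1 MPa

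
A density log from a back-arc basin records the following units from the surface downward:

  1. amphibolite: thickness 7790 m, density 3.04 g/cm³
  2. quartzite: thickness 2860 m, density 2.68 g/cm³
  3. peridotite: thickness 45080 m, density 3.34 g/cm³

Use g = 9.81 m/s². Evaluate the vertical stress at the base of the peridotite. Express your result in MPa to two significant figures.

amphibolite: 3040 kg/m³ × 9.81 m/s² × 7790 m = 2.323×10^8 Pa = 232.3 MPa
quartzite: 2680 kg/m³ × 9.81 m/s² × 2860 m = 7.519×10^7 Pa = 75.19 MPa
peridotite: 3340 kg/m³ × 9.81 m/s² × 45080 m = 1.477×10^9 Pa = 1477 MPa
Total = 232.3 + 75.19 + 1477 = 1784.6 MPa

1800 MPa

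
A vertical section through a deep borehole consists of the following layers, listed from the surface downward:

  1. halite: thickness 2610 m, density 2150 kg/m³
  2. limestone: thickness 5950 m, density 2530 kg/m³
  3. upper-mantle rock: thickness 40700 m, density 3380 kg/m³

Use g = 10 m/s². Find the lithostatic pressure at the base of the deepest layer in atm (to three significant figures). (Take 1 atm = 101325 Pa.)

15600 atm

halite: 2150 kg/m³ × 10 m/s² × 2610 m = 5.612×10^7 Pa = 553.8 atm
limestone: 2530 kg/m³ × 10 m/s² × 5950 m = 1.505×10^8 Pa = 1486 atm
upper-mantle rock: 3380 kg/m³ × 10 m/s² × 40700 m = 1.376×10^9 Pa = 13577 atm
Total = 553.8 + 1486 + 13577 = 15616 atm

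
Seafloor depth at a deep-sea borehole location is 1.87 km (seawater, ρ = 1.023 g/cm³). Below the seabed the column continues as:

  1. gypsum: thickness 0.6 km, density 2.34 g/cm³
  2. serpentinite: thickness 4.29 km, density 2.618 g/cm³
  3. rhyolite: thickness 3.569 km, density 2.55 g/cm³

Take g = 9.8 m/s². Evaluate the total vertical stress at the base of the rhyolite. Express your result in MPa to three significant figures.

232 MPa

seawater: 1023 kg/m³ × 9.8 m/s² × 1870 m = 1.875×10^7 Pa = 18.75 MPa
gypsum: 2340 kg/m³ × 9.8 m/s² × 600 m = 1.376×10^7 Pa = 13.76 MPa
serpentinite: 2618 kg/m³ × 9.8 m/s² × 4290 m = 1.101×10^8 Pa = 110.1 MPa
rhyolite: 2550 kg/m³ × 9.8 m/s² × 3569 m = 8.919×10^7 Pa = 89.19 MPa
Total = 18.75 + 13.76 + 110.1 + 89.19 = 231.76 MPa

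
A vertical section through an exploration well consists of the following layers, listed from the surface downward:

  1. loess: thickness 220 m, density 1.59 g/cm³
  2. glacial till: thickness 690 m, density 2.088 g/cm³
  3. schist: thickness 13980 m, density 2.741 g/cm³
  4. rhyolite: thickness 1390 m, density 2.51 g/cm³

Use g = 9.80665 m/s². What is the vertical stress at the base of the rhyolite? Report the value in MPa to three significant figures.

428 MPa

loess: 1590 kg/m³ × 9.80665 m/s² × 220 m = 3.430×10^6 Pa = 3.430 MPa
glacial till: 2088 kg/m³ × 9.80665 m/s² × 690 m = 1.413×10^7 Pa = 14.13 MPa
schist: 2741 kg/m³ × 9.80665 m/s² × 13980 m = 3.758×10^8 Pa = 375.8 MPa
rhyolite: 2510 kg/m³ × 9.80665 m/s² × 1390 m = 3.421×10^7 Pa = 34.21 MPa
Total = 3.430 + 14.13 + 375.8 + 34.21 = 427.56 MPa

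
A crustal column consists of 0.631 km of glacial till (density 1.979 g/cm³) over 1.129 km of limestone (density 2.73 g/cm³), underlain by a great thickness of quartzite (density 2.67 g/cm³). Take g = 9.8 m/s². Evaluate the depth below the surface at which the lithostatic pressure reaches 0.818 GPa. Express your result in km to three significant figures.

31.4 km

Pressure at base of upper layers: 1979×9.8×631 + 2730×9.8×1129 = 4.244×10^7 Pa = 0.04244 GPa
Remaining pressure to be supplied by quartzite: 8.180×10^8 − 4.244×10^7 = 7.756×10^8 Pa
Additional depth in quartzite = 7.756×10^8 Pa / (2670 kg/m³ × 9.8 m/s²) = 29640 m
Total depth = 1760 m + 29640 m = 31400 m
= 31.400 km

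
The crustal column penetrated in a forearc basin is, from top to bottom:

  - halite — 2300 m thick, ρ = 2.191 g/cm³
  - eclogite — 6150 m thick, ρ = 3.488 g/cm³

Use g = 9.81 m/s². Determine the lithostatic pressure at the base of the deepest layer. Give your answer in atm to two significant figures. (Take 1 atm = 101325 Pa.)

2600 atm

halite: 2191 kg/m³ × 9.81 m/s² × 2300 m = 4.944×10^7 Pa = 487.9 atm
eclogite: 3488 kg/m³ × 9.81 m/s² × 6150 m = 2.104×10^8 Pa = 2077 atm
Total = 487.9 + 2077 = 2564.7 atm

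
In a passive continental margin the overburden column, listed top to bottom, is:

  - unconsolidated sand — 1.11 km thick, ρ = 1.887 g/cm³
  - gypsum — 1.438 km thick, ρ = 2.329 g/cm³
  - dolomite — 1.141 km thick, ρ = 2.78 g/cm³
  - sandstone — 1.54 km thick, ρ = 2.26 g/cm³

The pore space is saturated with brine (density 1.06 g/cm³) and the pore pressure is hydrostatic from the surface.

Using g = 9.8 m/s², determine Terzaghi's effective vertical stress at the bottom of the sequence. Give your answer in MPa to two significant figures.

Overburden (lithostatic) stress σ_v:
unconsolidated sand: 1887 kg/m³ × 9.8 m/s² × 1110 m = 2.053×10^7 Pa = 20.53 MPa
gypsum: 2329 kg/m³ × 9.8 m/s² × 1438 m = 3.282×10^7 Pa = 32.82 MPa
dolomite: 2780 kg/m³ × 9.8 m/s² × 1141 m = 3.109×10^7 Pa = 31.09 MPa
sandstone: 2260 kg/m³ × 9.8 m/s² × 1540 m = 3.411×10^7 Pa = 34.11 MPa
Total = 20.53 + 32.82 + 31.09 + 34.11 = 118.54 MPa
Pore pressure P_p = 1060 kg/m³ × 9.8 m/s² × 5229 m = 5.432×10^7 Pa = 54.32 MPa
Effective stress σ' = σ_v − P_p = 118.5 − 54.32 = 64.222 MPa

64 MPa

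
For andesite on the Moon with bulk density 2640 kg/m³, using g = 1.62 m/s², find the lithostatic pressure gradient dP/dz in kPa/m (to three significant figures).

4.28 kPa/m

dP/dz = ρg = 2640 kg/m³ × 1.62 m/s² = 4276.8 Pa/m
= 4276.8 Pa/m × (1 kPa/m / 1000.0 Pa/m) = 4.2768 kPa/m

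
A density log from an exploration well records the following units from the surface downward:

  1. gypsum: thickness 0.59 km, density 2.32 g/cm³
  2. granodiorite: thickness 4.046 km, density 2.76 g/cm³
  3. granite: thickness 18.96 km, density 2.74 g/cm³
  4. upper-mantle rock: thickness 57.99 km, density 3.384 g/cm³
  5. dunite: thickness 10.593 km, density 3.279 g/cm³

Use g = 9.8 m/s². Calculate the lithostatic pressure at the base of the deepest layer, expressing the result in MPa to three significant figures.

gypsum: 2320 kg/m³ × 9.8 m/s² × 590 m = 1.341×10^7 Pa = 13.41 MPa
granodiorite: 2760 kg/m³ × 9.8 m/s² × 4046 m = 1.094×10^8 Pa = 109.4 MPa
granite: 2740 kg/m³ × 9.8 m/s² × 18960 m = 5.091×10^8 Pa = 509.1 MPa
upper-mantle rock: 3384 kg/m³ × 9.8 m/s² × 57990 m = 1.923×10^9 Pa = 1923 MPa
dunite: 3279 kg/m³ × 9.8 m/s² × 10593 m = 3.404×10^8 Pa = 340.4 MPa
Total = 13.41 + 109.4 + 509.1 + 1923 + 340.4 = 2895.5 MPa

2900 MPa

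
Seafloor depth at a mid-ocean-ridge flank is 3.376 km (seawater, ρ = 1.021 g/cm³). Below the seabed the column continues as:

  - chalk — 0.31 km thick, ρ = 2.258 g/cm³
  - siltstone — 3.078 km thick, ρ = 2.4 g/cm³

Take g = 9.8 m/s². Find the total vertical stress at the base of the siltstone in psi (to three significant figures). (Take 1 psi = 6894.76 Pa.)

16400 psi

seawater: 1021 kg/m³ × 9.8 m/s² × 3376 m = 3.378×10^7 Pa = 4899 psi
chalk: 2258 kg/m³ × 9.8 m/s² × 310 m = 6.860×10^6 Pa = 994.9 psi
siltstone: 2400 kg/m³ × 9.8 m/s² × 3078 m = 7.239×10^7 Pa = 10500 psi
Total = 4899 + 994.9 + 10500 = 16394 psi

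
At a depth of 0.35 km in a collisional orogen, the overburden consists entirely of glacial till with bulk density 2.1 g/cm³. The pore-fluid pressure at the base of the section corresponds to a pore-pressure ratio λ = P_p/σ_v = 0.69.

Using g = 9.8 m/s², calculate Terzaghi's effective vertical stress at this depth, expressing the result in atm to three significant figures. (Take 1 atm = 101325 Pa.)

22.0 atm

Overburden (lithostatic) stress σ_v:
glacial till: 2100 kg/m³ × 9.8 m/s² × 350 m = 7.203×10^6 Pa = 7.203 MPa
Pore pressure P_p = λ·σ_v = 0.69 × 7.203 MPa = 4.970 MPa
Effective stress σ' = σ_v − P_p = 7.203 − 4.970 = 2.2329 MPa = 22.037 atm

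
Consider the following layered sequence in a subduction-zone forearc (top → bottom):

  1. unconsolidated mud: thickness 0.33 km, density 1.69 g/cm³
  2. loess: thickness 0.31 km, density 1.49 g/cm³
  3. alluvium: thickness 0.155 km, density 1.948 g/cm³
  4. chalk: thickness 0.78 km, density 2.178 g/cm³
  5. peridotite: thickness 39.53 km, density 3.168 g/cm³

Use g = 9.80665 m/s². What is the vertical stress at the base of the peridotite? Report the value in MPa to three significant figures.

unconsolidated mud: 1690 kg/m³ × 9.80665 m/s² × 330 m = 5.469×10^6 Pa = 5.469 MPa
loess: 1490 kg/m³ × 9.80665 m/s² × 310 m = 4.530×10^6 Pa = 4.530 MPa
alluvium: 1948 kg/m³ × 9.80665 m/s² × 155 m = 2.961×10^6 Pa = 2.961 MPa
chalk: 2178 kg/m³ × 9.80665 m/s² × 780 m = 1.666×10^7 Pa = 16.66 MPa
peridotite: 3168 kg/m³ × 9.80665 m/s² × 39530 m = 1.228×10^9 Pa = 1228 MPa
Total = 5.469 + 4.530 + 2.961 + 16.66 + 1228 = 1257.7 MPa

1260 MPa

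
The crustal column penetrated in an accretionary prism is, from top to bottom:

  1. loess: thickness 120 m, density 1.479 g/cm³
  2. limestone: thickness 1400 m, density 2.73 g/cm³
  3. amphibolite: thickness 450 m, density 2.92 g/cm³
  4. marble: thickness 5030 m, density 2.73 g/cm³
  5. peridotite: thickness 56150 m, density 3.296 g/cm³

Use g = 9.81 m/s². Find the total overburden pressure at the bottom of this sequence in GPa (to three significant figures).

2.00 GPa

loess: 1479 kg/m³ × 9.81 m/s² × 120 m = 1.741×10^6 Pa = 1.741×10^-3 GPa
limestone: 2730 kg/m³ × 9.81 m/s² × 1400 m = 3.749×10^7 Pa = 0.03749 GPa
amphibolite: 2920 kg/m³ × 9.81 m/s² × 450 m = 1.289×10^7 Pa = 0.01289 GPa
marble: 2730 kg/m³ × 9.81 m/s² × 5030 m = 1.347×10^8 Pa = 0.1347 GPa
peridotite: 3296 kg/m³ × 9.81 m/s² × 56150 m = 1.816×10^9 Pa = 1.816 GPa
Total = 1.741×10^-3 + 0.03749 + 0.01289 + 0.1347 + 1.816 = 2.0024 GPa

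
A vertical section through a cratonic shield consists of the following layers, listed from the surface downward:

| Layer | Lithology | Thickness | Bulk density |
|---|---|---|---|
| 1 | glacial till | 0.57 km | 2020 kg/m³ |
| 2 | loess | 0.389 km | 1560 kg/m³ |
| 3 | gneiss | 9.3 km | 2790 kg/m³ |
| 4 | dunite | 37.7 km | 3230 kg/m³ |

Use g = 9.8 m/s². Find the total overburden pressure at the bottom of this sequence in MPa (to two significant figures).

glacial till: 2020 kg/m³ × 9.8 m/s² × 570 m = 1.128×10^7 Pa = 11.28 MPa
loess: 1560 kg/m³ × 9.8 m/s² × 389 m = 5.947×10^6 Pa = 5.947 MPa
gneiss: 2790 kg/m³ × 9.8 m/s² × 9300 m = 2.543×10^8 Pa = 254.3 MPa
dunite: 3230 kg/m³ × 9.8 m/s² × 37700 m = 1.193×10^9 Pa = 1193 MPa
Total = 11.28 + 5.947 + 254.3 + 1193 = 1464.9 MPa

1500 MPa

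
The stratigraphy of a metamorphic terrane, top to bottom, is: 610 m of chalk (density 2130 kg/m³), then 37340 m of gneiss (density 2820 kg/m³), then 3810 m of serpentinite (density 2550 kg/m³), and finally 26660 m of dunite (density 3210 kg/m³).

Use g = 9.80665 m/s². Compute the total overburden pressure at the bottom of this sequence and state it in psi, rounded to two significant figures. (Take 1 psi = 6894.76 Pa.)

chalk: 2130 kg/m³ × 9.80665 m/s² × 610 m = 1.274×10^7 Pa = 1848 psi
gneiss: 2820 kg/m³ × 9.80665 m/s² × 37340 m = 1.033×10^9 Pa = 1.498×10^5 psi
serpentinite: 2550 kg/m³ × 9.80665 m/s² × 3810 m = 9.528×10^7 Pa = 13819 psi
dunite: 3210 kg/m³ × 9.80665 m/s² × 26660 m = 8.392×10^8 Pa = 1.217×10^5 psi
Total = 1848 + 1.498×10^5 + 13819 + 1.217×10^5 = 2.8716×10^5 psi

290000 psi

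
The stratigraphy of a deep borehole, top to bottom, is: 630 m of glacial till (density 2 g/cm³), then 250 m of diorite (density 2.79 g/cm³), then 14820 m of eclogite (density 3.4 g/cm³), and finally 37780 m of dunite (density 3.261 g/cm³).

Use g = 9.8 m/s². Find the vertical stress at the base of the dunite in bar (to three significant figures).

glacial till: 2000 kg/m³ × 9.8 m/s² × 630 m = 1.235×10^7 Pa = 123.5 bar
diorite: 2790 kg/m³ × 9.8 m/s² × 250 m = 6.836×10^6 Pa = 68.36 bar
eclogite: 3400 kg/m³ × 9.8 m/s² × 14820 m = 4.938×10^8 Pa = 4938 bar
dunite: 3261 kg/m³ × 9.8 m/s² × 37780 m = 1.207×10^9 Pa = 12074 bar
Total = 123.5 + 68.36 + 4938 + 12074 = 17204 bar

17200 bar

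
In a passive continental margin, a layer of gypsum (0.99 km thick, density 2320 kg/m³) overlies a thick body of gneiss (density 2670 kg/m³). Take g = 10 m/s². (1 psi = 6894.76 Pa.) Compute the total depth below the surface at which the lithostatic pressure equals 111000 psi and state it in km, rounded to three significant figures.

Pressure at base of upper layers: 2320×10×990 = 2.297×10^7 Pa = 3331 psi
Remaining pressure to be supplied by gneiss: 7.653×10^8 − 2.297×10^7 = 7.424×10^8 Pa
Additional depth in gneiss = 7.424×10^8 Pa / (2670 kg/m³ × 10 m/s²) = 27803 m
Total depth = 990 m + 27803 m = 28793 m
= 28.793 km

28.8 km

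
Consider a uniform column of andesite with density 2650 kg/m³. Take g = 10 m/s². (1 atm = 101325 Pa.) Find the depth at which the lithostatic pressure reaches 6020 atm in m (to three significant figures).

h = P/(ρg) = 6020 atm / (2650 kg/m³ × 10 m/s²) = 6.100×10^8 Pa / 26500 Pa/m = 23018 m

23000 m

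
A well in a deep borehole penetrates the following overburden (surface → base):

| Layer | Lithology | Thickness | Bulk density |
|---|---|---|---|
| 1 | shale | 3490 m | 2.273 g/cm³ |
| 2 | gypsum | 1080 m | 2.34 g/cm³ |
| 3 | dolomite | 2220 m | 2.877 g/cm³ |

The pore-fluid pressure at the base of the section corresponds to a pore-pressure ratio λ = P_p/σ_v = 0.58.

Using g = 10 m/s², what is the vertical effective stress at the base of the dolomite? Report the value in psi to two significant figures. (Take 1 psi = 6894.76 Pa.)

Overburden (lithostatic) stress σ_v:
shale: 2273 kg/m³ × 10 m/s² × 3490 m = 7.933×10^7 Pa = 79.33 MPa
gypsum: 2340 kg/m³ × 10 m/s² × 1080 m = 2.527×10^7 Pa = 25.27 MPa
dolomite: 2877 kg/m³ × 10 m/s² × 2220 m = 6.387×10^7 Pa = 63.87 MPa
Total = 79.33 + 25.27 + 63.87 = 168.47 MPa
Pore pressure P_p = λ·σ_v = 0.58 × 168.5 MPa = 97.71 MPa
Effective stress σ' = σ_v − P_p = 168.5 − 97.71 = 70.757 MPa = 10262 psi

10000 psi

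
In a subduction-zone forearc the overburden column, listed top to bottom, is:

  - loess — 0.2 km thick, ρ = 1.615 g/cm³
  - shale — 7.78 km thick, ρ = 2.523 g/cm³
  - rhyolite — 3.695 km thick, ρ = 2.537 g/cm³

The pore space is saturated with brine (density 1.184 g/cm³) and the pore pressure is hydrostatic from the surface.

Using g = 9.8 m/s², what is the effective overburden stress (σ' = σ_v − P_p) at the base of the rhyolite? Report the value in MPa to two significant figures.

150 MPa

Overburden (lithostatic) stress σ_v:
loess: 1615 kg/m³ × 9.8 m/s² × 200 m = 3.165×10^6 Pa = 3.165 MPa
shale: 2523 kg/m³ × 9.8 m/s² × 7780 m = 1.924×10^8 Pa = 192.4 MPa
rhyolite: 2537 kg/m³ × 9.8 m/s² × 3695 m = 9.187×10^7 Pa = 91.87 MPa
Total = 3.165 + 192.4 + 91.87 = 287.40 MPa
Pore pressure P_p = 1184 kg/m³ × 9.8 m/s² × 11675 m = 1.355×10^8 Pa = 135.5 MPa
Effective stress σ' = σ_v − P_p = 287.4 − 135.5 = 151.93 MPa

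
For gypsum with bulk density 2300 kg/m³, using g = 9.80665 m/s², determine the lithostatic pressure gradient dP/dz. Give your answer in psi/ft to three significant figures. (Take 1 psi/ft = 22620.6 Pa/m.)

dP/dz = ρg = 2300 kg/m³ × 9.80665 m/s² = 22555 Pa/m
= 22555 Pa/m × (1 psi/ft / 22621 Pa/m) = 0.99711 psi/ft

0.997 psi/ft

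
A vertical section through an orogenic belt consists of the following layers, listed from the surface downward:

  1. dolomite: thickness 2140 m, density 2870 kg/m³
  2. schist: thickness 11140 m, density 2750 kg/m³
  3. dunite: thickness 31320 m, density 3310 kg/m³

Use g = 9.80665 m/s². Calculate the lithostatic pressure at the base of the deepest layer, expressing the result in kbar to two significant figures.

14 kbar

dolomite: 2870 kg/m³ × 9.80665 m/s² × 2140 m = 6.023×10^7 Pa = 0.6023 kbar
schist: 2750 kg/m³ × 9.80665 m/s² × 11140 m = 3.004×10^8 Pa = 3.004 kbar
dunite: 3310 kg/m³ × 9.80665 m/s² × 31320 m = 1.017×10^9 Pa = 10.17 kbar
Total = 0.6023 + 3.004 + 10.17 = 13.773 kbar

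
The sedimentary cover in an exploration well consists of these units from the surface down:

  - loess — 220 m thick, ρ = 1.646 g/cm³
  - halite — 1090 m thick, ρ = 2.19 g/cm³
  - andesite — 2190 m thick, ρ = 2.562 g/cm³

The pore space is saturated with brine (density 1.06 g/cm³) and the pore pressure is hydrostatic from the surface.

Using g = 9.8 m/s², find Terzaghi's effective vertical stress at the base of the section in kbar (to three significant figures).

0.456 kbar

Overburden (lithostatic) stress σ_v:
loess: 1646 kg/m³ × 9.8 m/s² × 220 m = 3.549×10^6 Pa = 3.549 MPa
halite: 2190 kg/m³ × 9.8 m/s² × 1090 m = 2.339×10^7 Pa = 23.39 MPa
andesite: 2562 kg/m³ × 9.8 m/s² × 2190 m = 5.499×10^7 Pa = 54.99 MPa
Total = 3.549 + 23.39 + 54.99 = 81.928 MPa
Pore pressure P_p = 1060 kg/m³ × 9.8 m/s² × 3500 m = 3.636×10^7 Pa = 36.36 MPa
Effective stress σ' = σ_v − P_p = 81.93 − 36.36 = 45.570 MPa = 0.45570 kbar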